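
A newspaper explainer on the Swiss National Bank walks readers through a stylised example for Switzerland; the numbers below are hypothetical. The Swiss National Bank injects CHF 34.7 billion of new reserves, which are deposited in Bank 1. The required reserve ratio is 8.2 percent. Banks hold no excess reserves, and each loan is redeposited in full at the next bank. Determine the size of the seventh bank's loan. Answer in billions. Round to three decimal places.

CHF 19.065 billion

Each bank lends a fraction (1 − rr) = 0.9180 of the deposit it receives, so Bank 7 receives 34.7·0.9180^6 and lends 34.7·0.9180^7 ≈ 19.0646 billion.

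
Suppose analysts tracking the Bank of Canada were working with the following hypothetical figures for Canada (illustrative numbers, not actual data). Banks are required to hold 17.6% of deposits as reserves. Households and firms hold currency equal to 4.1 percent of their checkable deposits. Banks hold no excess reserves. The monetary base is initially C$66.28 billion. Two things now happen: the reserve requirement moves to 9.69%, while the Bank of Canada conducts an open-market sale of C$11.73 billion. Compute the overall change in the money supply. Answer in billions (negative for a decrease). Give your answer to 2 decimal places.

Before: m₁ = (1 + 0.041) / (0.176 + 0.041) ≈ 4.79724, MB₁ = 66.28, so M₁ = 4.79724 × 66.28 ≈ 317.9611 billion.
After: m₂ = (1 + 0.041) / (0.0969 + 0.041) ≈ 7.54895, MB₂ = 66.28 − 11.73 = 54.55, so M₂ = 7.54895 × 54.55 ≈ 411.7952 billion.
ΔM = M₂ − M₁ = 411.7952 − 317.9611 = 93.8341 billion.

C$93.83 billion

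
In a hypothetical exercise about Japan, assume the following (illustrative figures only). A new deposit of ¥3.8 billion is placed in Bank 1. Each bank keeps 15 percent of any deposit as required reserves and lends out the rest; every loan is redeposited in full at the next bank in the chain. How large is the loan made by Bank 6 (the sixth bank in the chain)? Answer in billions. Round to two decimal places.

Each bank lends a fraction (1 − rr) = 0.8500 of the deposit it receives, so Bank 6 receives 3.8·0.8500^5 and lends 3.8·0.8500^6 ≈ 1.4332 billion.

¥1.43 billion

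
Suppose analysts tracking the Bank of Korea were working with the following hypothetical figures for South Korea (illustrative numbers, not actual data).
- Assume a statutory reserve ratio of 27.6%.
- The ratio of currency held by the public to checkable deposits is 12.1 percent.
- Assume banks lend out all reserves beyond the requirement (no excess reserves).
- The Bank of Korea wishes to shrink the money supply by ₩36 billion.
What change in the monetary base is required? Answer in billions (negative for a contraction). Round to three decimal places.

-12.749 billion

The money multiplier is m = (1 + c) / (rr + c) = (1 + 0.121) / (0.276 + 0.121) ≈ 2.823678.
ΔMB = ΔM / m = (−36) / 2.823678 ≈ -12.7493 billion.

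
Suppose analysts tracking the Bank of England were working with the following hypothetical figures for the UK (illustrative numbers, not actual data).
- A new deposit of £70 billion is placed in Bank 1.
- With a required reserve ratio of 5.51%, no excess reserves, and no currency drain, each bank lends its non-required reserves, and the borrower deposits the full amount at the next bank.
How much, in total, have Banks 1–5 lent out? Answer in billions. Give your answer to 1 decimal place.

Bank i lends (1 − rr)^i of the original deposit: Bank 1 lends 70·0.9449 = 66.1430, Bank 2 lends 70·0.9449² ≈ 62.4985, and so on.
Summing a geometric series: total = 70·[0.9449·(1 − 0.9449^5) / (1 − 0.9449)] ≈ 296.2236 billion.

£296.2 billion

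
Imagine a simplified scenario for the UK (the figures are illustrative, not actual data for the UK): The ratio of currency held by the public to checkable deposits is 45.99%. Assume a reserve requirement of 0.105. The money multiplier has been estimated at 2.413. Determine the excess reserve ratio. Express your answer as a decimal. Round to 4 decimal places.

0.0401

Using m = 2.413. Since m = (1 + c)/(c + rr + e), the denominator satisfies c + rr + e = (1 + c)/m = (1 + 0.4599) / 2.413 ≈ 0.605015.
With c = 0.4599 and rr = 0.105, the excess reserve ratio is 0.605015 − 0.4599 − 0.105 = 0.040115.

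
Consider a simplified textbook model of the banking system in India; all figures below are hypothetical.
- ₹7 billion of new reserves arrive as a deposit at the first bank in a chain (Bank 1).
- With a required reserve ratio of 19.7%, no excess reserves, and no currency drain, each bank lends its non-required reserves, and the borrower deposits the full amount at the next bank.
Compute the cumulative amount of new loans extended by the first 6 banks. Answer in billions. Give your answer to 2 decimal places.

Bank i lends (1 − rr)^i of the original deposit: Bank 1 lends 7·0.8030 = 5.6210, Bank 2 lends 7·0.8030² ≈ 4.5137, and so on.
Summing a geometric series: total = 7·[0.8030·(1 − 0.8030^6) / (1 − 0.8030)] ≈ 20.8834 billion.

₹20.88 billion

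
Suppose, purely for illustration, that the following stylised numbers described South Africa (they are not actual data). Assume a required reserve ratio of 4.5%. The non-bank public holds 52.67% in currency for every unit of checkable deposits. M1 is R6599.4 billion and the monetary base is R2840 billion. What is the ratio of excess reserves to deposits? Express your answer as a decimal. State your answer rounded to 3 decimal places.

Using m = M/MB = 6599.4/2840 ≈ 2.323732. Since m = (1 + c)/(c + rr + e), the denominator satisfies c + rr + e = (1 + c)/m = (1 + 0.5267) / 2.323732 ≈ 0.657003.
With c = 0.5267 and rr = 0.045, the ratio of excess reserves to deposits is 0.657003 − 0.5267 − 0.045 = 0.085303.

0.085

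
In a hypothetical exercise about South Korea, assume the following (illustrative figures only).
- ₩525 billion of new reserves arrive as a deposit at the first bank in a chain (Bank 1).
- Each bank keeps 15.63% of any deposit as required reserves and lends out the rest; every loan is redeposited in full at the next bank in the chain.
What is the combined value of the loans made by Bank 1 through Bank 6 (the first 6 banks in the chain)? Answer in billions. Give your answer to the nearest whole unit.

Bank i lends (1 − rr)^i of the original deposit: Bank 1 lends 525·0.8437 = 442.9425, Bank 2 lends 525·0.8437² ≈ 373.7106, and so on.
Summing a geometric series: total = 525·[0.8437·(1 − 0.8437^6) / (1 − 0.8437)] ≈ 1811.7704 billion.

₩1812 billion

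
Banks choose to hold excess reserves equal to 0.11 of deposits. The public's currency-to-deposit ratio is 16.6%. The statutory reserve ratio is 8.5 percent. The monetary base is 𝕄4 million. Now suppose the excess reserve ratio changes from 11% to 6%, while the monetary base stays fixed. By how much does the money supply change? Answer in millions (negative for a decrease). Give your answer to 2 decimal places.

𝕄2.08 million

Initially m₁ = (1 + 0.166) / (0.085 + 0.11 + 0.166) ≈ 3.2299, so M₁ = 3.2299 × 4 = 12.9196 million.
After the change m₂ = (1 + 0.166) / (0.085 + 0.06 + 0.166) ≈ 3.7492, so M₂ = 3.7492 × 4 = 14.9968 million.
ΔM = M₂ − M₁ = 14.9968 − 12.9196 = 2.0772 million.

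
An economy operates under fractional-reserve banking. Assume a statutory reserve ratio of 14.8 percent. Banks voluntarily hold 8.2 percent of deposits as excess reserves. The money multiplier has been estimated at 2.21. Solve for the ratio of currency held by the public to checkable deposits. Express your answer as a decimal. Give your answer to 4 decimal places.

Using m = 2.21. From m = (1 + c)/(c + rr + e), rearranging gives 1 + c = m·(c + rr + e), so c·(1 − m) = m·(rr + e) − 1.
Hence c = [m·(rr + e) − 1]/(1 − m) = [2.21 × (0.148 + 0.082) − 1] / (1 − 2.21) ≈ 0.406364.

0.4064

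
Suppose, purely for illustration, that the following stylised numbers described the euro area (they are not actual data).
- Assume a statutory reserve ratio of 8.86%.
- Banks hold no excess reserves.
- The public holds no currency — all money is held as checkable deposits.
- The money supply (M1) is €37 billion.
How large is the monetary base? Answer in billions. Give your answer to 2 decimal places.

€3.28 billion

With no currency drain and no excess reserves, the money multiplier is m = 1/rr = 1/0.0886 ≈ 11.28668.
The monetary base is MB = M / m = 37 / 11.28668 ≈ 3.2782 billion.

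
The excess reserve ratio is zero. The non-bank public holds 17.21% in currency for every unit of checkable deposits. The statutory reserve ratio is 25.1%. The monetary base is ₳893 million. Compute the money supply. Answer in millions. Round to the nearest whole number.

₳2474 million

The money multiplier is m = (1 + c) / (rr + c) = (1 + 0.1721) / (0.251 + 0.1721) ≈ 2.7703.
So M = m × MB = 2.7703 × 893 = 2473.8779 million.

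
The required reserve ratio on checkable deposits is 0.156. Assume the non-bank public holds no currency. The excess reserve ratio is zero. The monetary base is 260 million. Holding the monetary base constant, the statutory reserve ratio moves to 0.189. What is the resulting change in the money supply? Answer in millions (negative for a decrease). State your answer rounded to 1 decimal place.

-291.0 million

Initially m₁ = 1 / (0.156) ≈ 6.41026, so M₁ = 6.41026 × 260 = 1666.6676 million.
After the change m₂ = 1 / (0.189) ≈ 5.29101, so M₂ = 5.29101 × 260 = 1375.6626 million.
ΔM = M₂ − M₁ = 1375.6626 − 1666.6676 = -291.005 million.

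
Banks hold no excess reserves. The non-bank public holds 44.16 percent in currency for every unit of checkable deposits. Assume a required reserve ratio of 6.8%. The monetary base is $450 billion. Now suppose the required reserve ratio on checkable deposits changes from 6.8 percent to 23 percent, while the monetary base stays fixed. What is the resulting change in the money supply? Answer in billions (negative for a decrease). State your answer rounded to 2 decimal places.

-307.07 billion

Initially m₁ = (1 + 0.4416) / (0.068 + 0.4416) ≈ 2.828885, so M₁ = 2.828885 × 450 ≈ 1272.9983 billion.
After the change m₂ = (1 + 0.4416) / (0.23 + 0.4416) ≈ 2.146516, so M₂ = 2.146516 × 450 = 965.9322 billion.
ΔM = M₂ − M₁ = 965.9322 − 1272.9983 = -307.0661 billion.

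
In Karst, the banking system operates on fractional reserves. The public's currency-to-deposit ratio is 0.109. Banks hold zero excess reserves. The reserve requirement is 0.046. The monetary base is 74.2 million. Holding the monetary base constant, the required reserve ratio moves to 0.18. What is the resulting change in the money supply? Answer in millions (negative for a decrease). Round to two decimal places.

-246.16 million

Initially m₁ = (1 + 0.109) / (0.046 + 0.109) ≈ 7.15484, so M₁ = 7.15484 × 74.2 ≈ 530.8891 million.
After the change m₂ = (1 + 0.109) / (0.18 + 0.109) ≈ 3.83737, so M₂ = 3.83737 × 74.2 ≈ 284.7329 million.
ΔM = M₂ − M₁ = 284.7329 − 530.8891 = -246.1562 million.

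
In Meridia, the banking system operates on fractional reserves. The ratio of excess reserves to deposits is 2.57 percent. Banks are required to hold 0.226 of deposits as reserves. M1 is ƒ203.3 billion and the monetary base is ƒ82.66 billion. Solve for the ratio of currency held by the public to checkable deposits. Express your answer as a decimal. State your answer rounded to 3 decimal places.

0.261

Using m = M/MB = 203.3/82.66 ≈ 2.459473. From m = (1 + c)/(c + rr + e), rearranging gives 1 + c = m·(c + rr + e), so c·(1 − m) = m·(rr + e) − 1.
Hence c = [m·(rr + e) − 1]/(1 − m) = [2.459473 × (0.226 + 0.0257) − 1] / (1 − 2.459473) ≈ 0.261019.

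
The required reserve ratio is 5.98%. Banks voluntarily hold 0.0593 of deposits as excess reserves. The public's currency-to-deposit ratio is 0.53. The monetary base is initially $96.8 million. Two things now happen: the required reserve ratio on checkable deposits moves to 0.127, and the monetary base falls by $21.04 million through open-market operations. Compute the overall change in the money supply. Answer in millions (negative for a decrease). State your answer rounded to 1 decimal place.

Before: m₁ = (1 + 0.53) / (0.0598 + 0.0593 + 0.53) ≈ 2.3571, MB₁ = 96.8, so M₁ = 2.3571 × 96.8 ≈ 228.1673 million.
After: m₂ = (1 + 0.53) / (0.127 + 0.0593 + 0.53) ≈ 2.1360, MB₂ = 96.8 − 21.04 = 75.76, so M₂ = 2.1360 × 75.76 ≈ 161.8234 million.
ΔM = M₂ − M₁ = 161.8234 − 228.1673 = -66.3439 million.

-66.3 million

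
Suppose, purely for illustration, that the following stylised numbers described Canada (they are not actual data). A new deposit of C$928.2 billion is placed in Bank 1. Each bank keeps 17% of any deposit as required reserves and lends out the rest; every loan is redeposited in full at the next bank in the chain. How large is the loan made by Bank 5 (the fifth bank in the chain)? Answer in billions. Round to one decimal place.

Each bank lends a fraction (1 − rr) = 0.8300 of the deposit it receives, so Bank 5 receives 928.2·0.8300^4 and lends 928.2·0.8300^5 ≈ 365.6218 billion.

C$365.6 billion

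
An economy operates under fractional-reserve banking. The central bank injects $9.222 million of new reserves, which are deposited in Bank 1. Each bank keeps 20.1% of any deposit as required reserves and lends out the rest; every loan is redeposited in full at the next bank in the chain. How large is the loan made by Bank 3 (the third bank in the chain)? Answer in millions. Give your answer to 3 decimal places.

$4.704 million

Each bank lends a fraction (1 − rr) = 0.7990 of the deposit it receives, so Bank 3 receives 9.222·0.7990^2 and lends 9.222·0.7990^3 ≈ 4.7040 million.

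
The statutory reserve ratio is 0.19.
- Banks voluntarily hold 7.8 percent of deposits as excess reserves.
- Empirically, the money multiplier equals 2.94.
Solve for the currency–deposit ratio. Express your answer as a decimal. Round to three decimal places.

0.109

Using m = 2.94. From m = (1 + c)/(c + rr + e), rearranging gives 1 + c = m·(c + rr + e), so c·(1 − m) = m·(rr + e) − 1.
Hence c = [m·(rr + e) − 1]/(1 − m) = [2.94 × (0.19 + 0.078) − 1] / (1 − 2.94) ≈ 0.109320.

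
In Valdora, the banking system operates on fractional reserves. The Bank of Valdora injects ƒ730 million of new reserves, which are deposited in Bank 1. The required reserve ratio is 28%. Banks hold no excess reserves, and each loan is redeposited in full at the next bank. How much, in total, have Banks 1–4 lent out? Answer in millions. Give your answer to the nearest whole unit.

Bank i lends (1 − rr)^i of the original deposit: Bank 1 lends 730·0.7200 = 525.6000, Bank 2 lends 730·0.7200² = 378.4320, and so on.
Summing a geometric series: total = 730·[0.7200·(1 − 0.7200^4) / (1 − 0.7200)] ≈ 1372.6822 million.

ƒ1373 million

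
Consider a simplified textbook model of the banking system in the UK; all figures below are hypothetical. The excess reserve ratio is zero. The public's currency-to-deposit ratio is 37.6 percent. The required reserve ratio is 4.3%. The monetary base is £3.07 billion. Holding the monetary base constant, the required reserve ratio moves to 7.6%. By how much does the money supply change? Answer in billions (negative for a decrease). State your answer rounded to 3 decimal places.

-0.736 billion

Initially m₁ = (1 + 0.376) / (0.043 + 0.376) ≈ 3.28401, so M₁ = 3.28401 × 3.07 ≈ 10.0819 billion.
After the change m₂ = (1 + 0.376) / (0.076 + 0.376) ≈ 3.04425, so M₂ = 3.04425 × 3.07 ≈ 9.3458 billion.
ΔM = M₂ − M₁ = 9.3458 − 10.0819 = -0.7361 billion.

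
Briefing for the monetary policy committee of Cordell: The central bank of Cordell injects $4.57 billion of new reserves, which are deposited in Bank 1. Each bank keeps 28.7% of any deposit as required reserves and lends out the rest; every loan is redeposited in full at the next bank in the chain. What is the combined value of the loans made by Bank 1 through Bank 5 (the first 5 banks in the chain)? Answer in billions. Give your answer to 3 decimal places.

Bank i lends (1 − rr)^i of the original deposit: Bank 1 lends 4.57·0.7130 ≈ 3.2584, Bank 2 lends 4.57·0.7130² ≈ 2.3232, and so on.
Summing a geometric series: total = 4.57·[0.7130·(1 − 0.7130^5) / (1 − 0.7130)] ≈ 9.2613 billion.

$9.261 billion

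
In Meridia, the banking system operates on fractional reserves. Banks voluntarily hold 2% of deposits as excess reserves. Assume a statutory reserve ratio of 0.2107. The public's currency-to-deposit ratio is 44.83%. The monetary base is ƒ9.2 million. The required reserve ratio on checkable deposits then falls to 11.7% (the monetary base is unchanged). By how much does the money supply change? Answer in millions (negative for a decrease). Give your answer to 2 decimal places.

ƒ3.14 million

Initially m₁ = (1 + 0.4483) / (0.2107 + 0.02 + 0.4483) ≈ 2.1330, so M₁ = 2.1330 × 9.2 = 19.6236 million.
After the change m₂ = (1 + 0.4483) / (0.117 + 0.02 + 0.4483) ≈ 2.4745, so M₂ = 2.4745 × 9.2 = 22.7654 million.
ΔM = M₂ − M₁ = 22.7654 − 19.6236 = 3.1418 million.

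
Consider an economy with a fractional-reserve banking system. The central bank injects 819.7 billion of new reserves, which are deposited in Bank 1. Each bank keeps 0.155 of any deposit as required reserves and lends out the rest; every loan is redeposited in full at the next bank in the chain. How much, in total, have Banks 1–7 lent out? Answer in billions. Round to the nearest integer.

Bank i lends (1 − rr)^i of the original deposit: Bank 1 lends 819.7·0.8450 = 692.6465, Bank 2 lends 819.7·0.8450² ≈ 585.2863, and so on.
Summing a geometric series: total = 819.7·[0.8450·(1 − 0.8450^7) / (1 − 0.8450)] ≈ 3094.0853 billion.

3094 billion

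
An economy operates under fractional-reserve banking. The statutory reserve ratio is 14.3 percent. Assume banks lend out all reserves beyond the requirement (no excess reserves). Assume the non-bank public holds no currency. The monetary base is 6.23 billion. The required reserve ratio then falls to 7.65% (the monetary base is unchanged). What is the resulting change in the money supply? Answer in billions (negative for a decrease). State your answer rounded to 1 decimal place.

37.9 billion

Initially m₁ = 1 / (0.143) ≈ 6.9930, so M₁ = 6.9930 × 6.23 ≈ 43.5664 billion.
After the change m₂ = 1 / (0.0765) ≈ 13.0719, so M₂ = 13.0719 × 6.23 ≈ 81.4379 billion.
ΔM = M₂ − M₁ = 81.4379 − 43.5664 = 37.8715 billion.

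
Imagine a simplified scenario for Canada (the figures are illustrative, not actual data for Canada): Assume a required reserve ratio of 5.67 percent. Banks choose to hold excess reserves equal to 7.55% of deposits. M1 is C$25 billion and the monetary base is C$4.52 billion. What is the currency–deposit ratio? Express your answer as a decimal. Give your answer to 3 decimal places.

Using m = M/MB = 25/4.52 ≈ 5.530973. From m = (1 + c)/(c + rr + e), rearranging gives 1 + c = m·(c + rr + e), so c·(1 − m) = m·(rr + e) − 1.
Hence c = [m·(rr + e) − 1]/(1 − m) = [5.530973 × (0.0567 + 0.0755) − 1] / (1 − 5.530973) ≈ 0.059326.

0.059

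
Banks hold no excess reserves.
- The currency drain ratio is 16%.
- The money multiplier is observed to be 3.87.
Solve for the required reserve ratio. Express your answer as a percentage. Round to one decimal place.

14.0%

Using m = 3.87. Since m = (1 + c)/(c + rr + e), the denominator satisfies c + rr + e = (1 + c)/m = (1 + 0.16) / 3.87 ≈ 0.299742.
With c = 0.16 and e = 0, the required reserve ratio is 0.299742 − 0.16 − 0 = 0.139742.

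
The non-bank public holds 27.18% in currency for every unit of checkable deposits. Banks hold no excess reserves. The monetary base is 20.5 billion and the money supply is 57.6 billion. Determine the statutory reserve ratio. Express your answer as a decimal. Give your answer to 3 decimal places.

Using m = M/MB = 57.6/20.5 ≈ 2.809756. Since m = (1 + c)/(c + rr + e), the denominator satisfies c + rr + e = (1 + c)/m = (1 + 0.2718) / 2.809756 ≈ 0.452637.
With c = 0.2718 and e = 0, the statutory reserve ratio is 0.452637 − 0.2718 − 0 = 0.180837.

0.181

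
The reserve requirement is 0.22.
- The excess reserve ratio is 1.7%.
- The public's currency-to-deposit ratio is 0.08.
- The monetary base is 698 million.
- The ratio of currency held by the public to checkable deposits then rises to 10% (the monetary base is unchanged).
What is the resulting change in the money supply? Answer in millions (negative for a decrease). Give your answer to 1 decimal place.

-99.7 million

Initially m₁ = (1 + 0.08) / (0.22 + 0.017 + 0.08) ≈ 3.40694, so M₁ = 3.40694 × 698 ≈ 2378.0441 million.
After the change m₂ = (1 + 0.1) / (0.22 + 0.017 + 0.1) ≈ 3.26409, so M₂ = 3.26409 × 698 ≈ 2278.3348 million.
ΔM = M₂ − M₁ = 2278.3348 − 2378.0441 = -99.7093 million.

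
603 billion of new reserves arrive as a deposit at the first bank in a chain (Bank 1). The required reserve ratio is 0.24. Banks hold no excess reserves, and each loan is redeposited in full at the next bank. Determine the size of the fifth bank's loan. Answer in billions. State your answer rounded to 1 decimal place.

Each bank lends a fraction (1 − rr) = 0.7600 of the deposit it receives, so Bank 5 receives 603·0.7600^4 and lends 603·0.7600^5 ≈ 152.8922 billion.

152.9 billion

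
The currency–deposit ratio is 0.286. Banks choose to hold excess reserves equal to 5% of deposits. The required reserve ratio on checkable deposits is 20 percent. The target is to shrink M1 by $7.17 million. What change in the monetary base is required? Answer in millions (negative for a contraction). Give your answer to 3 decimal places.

The money multiplier is m = (1 + c) / (rr + e + c) = (1 + 0.286) / (0.2 + 0.05 + 0.286) ≈ 2.39925.
ΔMB = ΔM / m = (−7.17) / 2.39925 ≈ -2.9884 million.

-2.988 million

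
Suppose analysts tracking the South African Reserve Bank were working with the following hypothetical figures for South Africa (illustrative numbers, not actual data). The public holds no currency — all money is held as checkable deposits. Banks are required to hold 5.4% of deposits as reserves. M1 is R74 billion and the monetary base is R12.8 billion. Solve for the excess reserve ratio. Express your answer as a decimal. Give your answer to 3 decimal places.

0.119

Using m = M/MB = 74/12.8 = 5.781250. Since m = (1 + c)/(c + rr + e), the denominator satisfies c + rr + e = (1 + c)/m = (1 + 0) / 5.781250 ≈ 0.172973.
With c = 0 and rr = 0.054, the excess reserve ratio is 0.172973 − 0 − 0.054 = 0.118973.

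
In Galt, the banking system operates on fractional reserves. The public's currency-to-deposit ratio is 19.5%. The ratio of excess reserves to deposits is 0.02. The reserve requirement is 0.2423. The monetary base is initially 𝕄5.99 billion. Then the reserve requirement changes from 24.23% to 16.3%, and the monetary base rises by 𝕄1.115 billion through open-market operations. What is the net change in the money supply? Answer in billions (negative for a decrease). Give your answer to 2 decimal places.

𝕄6.81 billion

Before: m₁ = (1 + 0.195) / (0.2423 + 0.02 + 0.195) ≈ 2.6132, MB₁ = 5.99, so M₁ = 2.6132 × 5.99 ≈ 15.6531 billion.
After: m₂ = (1 + 0.195) / (0.163 + 0.02 + 0.195) ≈ 3.1614, MB₂ = 5.99 + 1.115 = 7.105, so M₂ = 3.1614 × 7.105 ≈ 22.4617 billion.
ΔM = M₂ − M₁ = 22.4617 − 15.6531 = 6.8086 billion.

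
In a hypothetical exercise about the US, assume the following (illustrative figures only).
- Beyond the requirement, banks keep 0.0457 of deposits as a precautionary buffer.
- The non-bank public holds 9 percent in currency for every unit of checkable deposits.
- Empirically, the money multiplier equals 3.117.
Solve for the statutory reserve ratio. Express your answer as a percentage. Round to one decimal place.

Using m = 3.117. Since m = (1 + c)/(c + rr + e), the denominator satisfies c + rr + e = (1 + c)/m = (1 + 0.09) / 3.117 ≈ 0.349695.
With c = 0.09 and e = 0.0457, the statutory reserve ratio is 0.349695 − 0.09 − 0.0457 = 0.213995.

21.4%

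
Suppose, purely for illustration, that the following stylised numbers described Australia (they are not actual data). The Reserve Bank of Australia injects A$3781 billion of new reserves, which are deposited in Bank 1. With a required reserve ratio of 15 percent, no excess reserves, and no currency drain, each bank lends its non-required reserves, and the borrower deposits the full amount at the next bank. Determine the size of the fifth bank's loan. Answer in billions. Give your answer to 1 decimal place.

Each bank lends a fraction (1 − rr) = 0.8500 of the deposit it receives, so Bank 5 receives 3781·0.8500^4 and lends 3781·0.8500^5 ≈ 1677.6498 billion.

A$1677.6 billion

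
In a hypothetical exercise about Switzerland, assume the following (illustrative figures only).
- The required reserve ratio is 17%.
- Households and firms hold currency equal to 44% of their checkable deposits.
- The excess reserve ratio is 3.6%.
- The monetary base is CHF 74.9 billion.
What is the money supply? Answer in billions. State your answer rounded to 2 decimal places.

CHF 166.96 billion

The money multiplier is m = (1 + c) / (rr + e + c) = (1 + 0.44) / (0.17 + 0.036 + 0.44) ≈ 2.22910.
So M = m × MB = 2.22910 × 74.9 ≈ 166.9596 billion.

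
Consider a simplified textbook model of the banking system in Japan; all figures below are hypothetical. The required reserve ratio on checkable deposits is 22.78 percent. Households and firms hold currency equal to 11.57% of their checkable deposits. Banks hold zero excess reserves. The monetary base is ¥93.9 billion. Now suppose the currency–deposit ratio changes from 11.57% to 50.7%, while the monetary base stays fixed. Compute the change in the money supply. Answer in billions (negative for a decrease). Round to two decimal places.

Initially m₁ = (1 + 0.1157) / (0.2278 + 0.1157) ≈ 3.24803, so M₁ = 3.24803 × 93.9 ≈ 304.99 billion.
After the change m₂ = (1 + 0.507) / (0.2278 + 0.507) ≈ 2.05090, so M₂ = 2.05090 × 93.9 ≈ 192.5795 billion.
ΔM = M₂ − M₁ = 192.5795 − 304.99 = -112.4105 billion.

-112.41 billion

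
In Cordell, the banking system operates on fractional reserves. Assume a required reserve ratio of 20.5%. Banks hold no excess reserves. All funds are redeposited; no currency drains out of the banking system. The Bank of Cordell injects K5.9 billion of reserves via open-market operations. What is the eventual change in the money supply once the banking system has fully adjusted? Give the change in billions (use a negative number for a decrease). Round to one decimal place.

K28.8 billion

The simple money multiplier is m = 1/rr = 1/0.205 ≈ 4.8780.
An open-market purchase increases the monetary base by 5.9 billion, so ΔM = m × ΔMB = 4.8780 × 5.9 = 28.7802 billion.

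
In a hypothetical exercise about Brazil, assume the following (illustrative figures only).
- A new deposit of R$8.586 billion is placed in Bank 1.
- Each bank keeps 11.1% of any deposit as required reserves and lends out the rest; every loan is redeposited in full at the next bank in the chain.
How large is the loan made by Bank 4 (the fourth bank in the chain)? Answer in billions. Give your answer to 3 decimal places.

Each bank lends a fraction (1 − rr) = 0.8890 of the deposit it receives, so Bank 4 receives 8.586·0.8890^3 and lends 8.586·0.8890^4 ≈ 5.3629 billion.

R$5.363 billion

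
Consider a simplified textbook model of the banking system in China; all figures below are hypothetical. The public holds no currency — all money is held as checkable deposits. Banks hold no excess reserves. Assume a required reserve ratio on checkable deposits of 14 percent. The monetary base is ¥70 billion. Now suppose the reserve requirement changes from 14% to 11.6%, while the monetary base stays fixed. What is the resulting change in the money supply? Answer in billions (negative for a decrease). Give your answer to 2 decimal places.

Initially m₁ = 1 / (0.14) ≈ 7.14286, so M₁ = 7.14286 × 70 = 500.0002 billion.
After the change m₂ = 1 / (0.116) ≈ 8.62069, so M₂ = 8.62069 × 70 = 603.4483 billion.
ΔM = M₂ − M₁ = 603.4483 − 500.0002 = 103.4481 billion.

¥103.45 billion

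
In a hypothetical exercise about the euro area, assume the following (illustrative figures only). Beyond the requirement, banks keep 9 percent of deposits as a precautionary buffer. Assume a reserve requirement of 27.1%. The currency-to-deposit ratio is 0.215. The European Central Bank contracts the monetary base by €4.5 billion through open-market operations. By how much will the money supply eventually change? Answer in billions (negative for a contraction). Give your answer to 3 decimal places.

The money multiplier is m = (1 + c) / (rr + e + c) = (1 + 0.215) / (0.271 + 0.09 + 0.215) ≈ 2.10938.
The sale removes 4.5 billion of base, so ΔM = m × ΔMB = 2.10938 × (−4.5) ≈ -9.4922 billion.

-9.492 billion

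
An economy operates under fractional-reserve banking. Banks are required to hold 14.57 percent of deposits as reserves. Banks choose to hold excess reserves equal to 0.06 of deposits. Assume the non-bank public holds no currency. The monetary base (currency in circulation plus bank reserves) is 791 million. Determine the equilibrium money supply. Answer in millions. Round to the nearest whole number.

The money multiplier is m = 1 / (rr + e) = 1 / (0.1457 + 0.06) ≈ 4.8614.
So M = m × MB = 4.8614 × 791 = 3845.3674 million.

3845 million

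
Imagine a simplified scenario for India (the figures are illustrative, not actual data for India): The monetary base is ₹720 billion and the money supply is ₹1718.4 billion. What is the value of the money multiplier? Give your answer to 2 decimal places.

2.39

The money multiplier is m = M / MB = 1718.4 / 720 ≈ 2.38667.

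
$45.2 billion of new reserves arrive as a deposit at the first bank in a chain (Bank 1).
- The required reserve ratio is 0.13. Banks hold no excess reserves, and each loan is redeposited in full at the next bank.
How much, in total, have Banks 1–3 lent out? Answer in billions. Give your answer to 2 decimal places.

$103.30 billion

Bank i lends (1 − rr)^i of the original deposit: Bank 1 lends 45.2·0.8700 = 39.3240, Bank 2 lends 45.2·0.8700² ≈ 34.2119, and so on.
Summing a geometric series: total = 45.2·[0.8700·(1 − 0.8700^3) / (1 − 0.8700)] ≈ 103.3002 billion.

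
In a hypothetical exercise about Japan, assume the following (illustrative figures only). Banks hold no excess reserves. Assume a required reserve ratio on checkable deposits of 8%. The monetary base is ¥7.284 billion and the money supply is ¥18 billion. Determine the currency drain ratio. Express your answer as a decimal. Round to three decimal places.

Using m = M/MB = 18/7.284 ≈ 2.471170. From m = (1 + c)/(c + rr + e), rearranging gives 1 + c = m·(c + rr + e), so c·(1 − m) = m·(rr + e) − 1.
Hence c = [m·(rr + e) − 1]/(1 − m) = [2.471170 × (0.08 + 0) − 1] / (1 − 2.471170) ≈ 0.545353.

0.545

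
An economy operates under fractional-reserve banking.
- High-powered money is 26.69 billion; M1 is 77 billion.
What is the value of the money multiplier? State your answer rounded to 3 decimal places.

The money multiplier is m = M / MB = 77 / 26.69 ≈ 2.88498.

2.885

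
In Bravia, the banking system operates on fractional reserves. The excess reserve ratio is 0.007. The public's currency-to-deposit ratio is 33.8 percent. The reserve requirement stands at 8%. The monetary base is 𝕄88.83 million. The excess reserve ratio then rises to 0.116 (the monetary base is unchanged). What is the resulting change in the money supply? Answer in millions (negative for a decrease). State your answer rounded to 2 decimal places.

Initially m₁ = (1 + 0.338) / (0.08 + 0.007 + 0.338) ≈ 3.14824, so M₁ = 3.14824 × 88.83 ≈ 279.6582 million.
After the change m₂ = (1 + 0.338) / (0.08 + 0.116 + 0.338) ≈ 2.50562, so M₂ = 2.50562 × 88.83 ≈ 222.5742 million.
ΔM = M₂ − M₁ = 222.5742 − 279.6582 = -57.084 million.

-57.08 million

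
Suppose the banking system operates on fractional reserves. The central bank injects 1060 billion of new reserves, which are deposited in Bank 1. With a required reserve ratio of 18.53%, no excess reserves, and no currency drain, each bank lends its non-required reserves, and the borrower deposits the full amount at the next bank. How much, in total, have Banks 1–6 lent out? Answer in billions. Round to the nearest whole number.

3298 billion

Bank i lends (1 − rr)^i of the original deposit: Bank 1 lends 1060·0.8147 = 863.5820, Bank 2 lends 1060·0.8147² ≈ 703.5603, and so on.
Summing a geometric series: total = 1060·[0.8147·(1 − 0.8147^6) / (1 − 0.8147)] ≈ 3297.7087 billion.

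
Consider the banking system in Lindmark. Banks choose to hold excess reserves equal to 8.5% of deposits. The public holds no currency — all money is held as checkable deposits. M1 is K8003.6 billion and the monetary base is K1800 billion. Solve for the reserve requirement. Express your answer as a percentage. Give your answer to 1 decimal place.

14.0%

Using m = M/MB = 8003.6/1800 ≈ 4.446444. Since m = (1 + c)/(c + rr + e), the denominator satisfies c + rr + e = (1 + c)/m = (1 + 0) / 4.446444 ≈ 0.224899.
With c = 0 and e = 0.085, the reserve requirement is 0.224899 − 0 − 0.085 = 0.139899.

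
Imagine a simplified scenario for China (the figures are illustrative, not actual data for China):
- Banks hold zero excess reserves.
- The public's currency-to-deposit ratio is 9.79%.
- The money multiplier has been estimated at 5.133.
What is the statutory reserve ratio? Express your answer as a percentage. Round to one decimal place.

11.6%

Using m = 5.133. Since m = (1 + c)/(c + rr + e), the denominator satisfies c + rr + e = (1 + c)/m = (1 + 0.0979) / 5.133 ≈ 0.213891.
With c = 0.0979 and e = 0, the statutory reserve ratio is 0.213891 − 0.0979 − 0 = 0.115991.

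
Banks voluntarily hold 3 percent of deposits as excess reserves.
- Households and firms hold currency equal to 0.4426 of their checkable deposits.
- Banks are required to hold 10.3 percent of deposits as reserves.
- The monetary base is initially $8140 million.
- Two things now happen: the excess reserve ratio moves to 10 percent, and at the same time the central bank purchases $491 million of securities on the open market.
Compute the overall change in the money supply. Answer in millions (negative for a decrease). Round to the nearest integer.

Before: m₁ = (1 + 0.4426) / (0.103 + 0.03 + 0.4426) ≈ 2.50625, MB₁ = 8140, so M₁ = 2.50625 × 8140 = 20400.875 million.
After: m₂ = (1 + 0.4426) / (0.103 + 0.1 + 0.4426) ≈ 2.23451, MB₂ = 8140 + 491 = 8631, so M₂ = 2.23451 × 8631 ≈ 19286.0558 million.
ΔM = M₂ − M₁ = 19286.0558 − 20400.875 = -1114.8192 million.

-1115 million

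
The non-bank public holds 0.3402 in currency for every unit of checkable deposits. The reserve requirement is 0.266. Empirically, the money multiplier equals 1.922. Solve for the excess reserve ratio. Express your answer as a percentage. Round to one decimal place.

Using m = 1.922. Since m = (1 + c)/(c + rr + e), the denominator satisfies c + rr + e = (1 + c)/m = (1 + 0.3402) / 1.922 ≈ 0.697294.
With c = 0.3402 and rr = 0.266, the excess reserve ratio is 0.697294 − 0.3402 − 0.266 = 0.091094.

9.1%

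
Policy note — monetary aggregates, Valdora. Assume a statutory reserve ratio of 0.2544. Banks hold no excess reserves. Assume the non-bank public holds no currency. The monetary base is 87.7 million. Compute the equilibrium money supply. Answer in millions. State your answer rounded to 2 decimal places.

With no currency drain or excess reserves, the money multiplier is m = 1/rr = 1/0.2544 ≈ 3.93082.
Money supply M = m × MB = 3.93082 × 87.7 ≈ 344.7329 million.

344.73 million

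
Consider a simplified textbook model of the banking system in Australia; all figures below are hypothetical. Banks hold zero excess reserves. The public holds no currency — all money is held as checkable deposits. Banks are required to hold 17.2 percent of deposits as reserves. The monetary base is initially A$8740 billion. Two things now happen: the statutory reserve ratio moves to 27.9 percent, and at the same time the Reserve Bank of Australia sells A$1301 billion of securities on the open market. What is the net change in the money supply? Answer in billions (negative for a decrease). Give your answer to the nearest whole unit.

-24151 billion

Before: m₁ = 1 / (0.172) ≈ 5.81395, MB₁ = 8740, so M₁ = 5.81395 × 8740 = 50813.923 billion.
After: m₂ = 1 / (0.279) ≈ 3.58423, MB₂ = 8740 − 1301 = 7439, so M₂ = 3.58423 × 7439 ≈ 26663.087 billion.
ΔM = M₂ − M₁ = 26663.087 − 50813.923 = -24150.836 billion.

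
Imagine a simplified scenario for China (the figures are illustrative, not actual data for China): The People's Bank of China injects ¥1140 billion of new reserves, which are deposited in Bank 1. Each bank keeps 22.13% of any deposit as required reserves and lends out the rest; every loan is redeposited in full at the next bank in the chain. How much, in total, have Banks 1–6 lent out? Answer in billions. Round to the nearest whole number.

Bank i lends (1 − rr)^i of the original deposit: Bank 1 lends 1140·0.7787 = 887.7180, Bank 2 lends 1140·0.7787² ≈ 691.2660, and so on.
Summing a geometric series: total = 1140·[0.7787·(1 − 0.7787^6) / (1 − 0.7787)] ≈ 3117.0135 billion.

¥3117 billion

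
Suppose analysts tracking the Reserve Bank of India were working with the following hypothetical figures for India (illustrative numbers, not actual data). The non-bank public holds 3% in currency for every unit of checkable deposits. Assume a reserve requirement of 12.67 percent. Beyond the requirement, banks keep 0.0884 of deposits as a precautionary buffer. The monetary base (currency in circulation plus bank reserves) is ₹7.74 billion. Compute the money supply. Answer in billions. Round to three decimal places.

The money multiplier is m = (1 + c) / (rr + e + c) = (1 + 0.03) / (0.1267 + 0.0884 + 0.03) ≈ 4.20237.
So M = m × MB = 4.20237 × 7.74 ≈ 32.5263 billion.

₹32.526 billion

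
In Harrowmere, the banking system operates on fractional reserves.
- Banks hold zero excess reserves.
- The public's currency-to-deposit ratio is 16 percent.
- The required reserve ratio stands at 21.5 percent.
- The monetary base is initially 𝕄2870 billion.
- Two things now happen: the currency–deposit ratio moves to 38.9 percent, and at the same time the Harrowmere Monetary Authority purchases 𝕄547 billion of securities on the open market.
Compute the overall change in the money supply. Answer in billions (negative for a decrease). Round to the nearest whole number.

Before: m₁ = (1 + 0.16) / (0.215 + 0.16) ≈ 3.09333, MB₁ = 2870, so M₁ = 3.09333 × 2870 = 8877.8571 billion.
After: m₂ = (1 + 0.389) / (0.215 + 0.389) ≈ 2.29967, MB₂ = 2870 + 547 = 3417, so M₂ = 2.29967 × 3417 ≈ 7857.9724 billion.
ΔM = M₂ − M₁ = 7857.9724 − 8877.8571 = -1019.8847 billion.

-1020 billion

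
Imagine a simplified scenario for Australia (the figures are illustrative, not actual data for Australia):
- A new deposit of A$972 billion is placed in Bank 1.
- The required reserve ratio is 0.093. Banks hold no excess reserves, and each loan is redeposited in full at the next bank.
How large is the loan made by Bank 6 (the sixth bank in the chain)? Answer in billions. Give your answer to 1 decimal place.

Each bank lends a fraction (1 − rr) = 0.9070 of the deposit it receives, so Bank 6 receives 972·0.9070^5 and lends 972·0.9070^6 ≈ 541.1404 billion.

A$541.1 billion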